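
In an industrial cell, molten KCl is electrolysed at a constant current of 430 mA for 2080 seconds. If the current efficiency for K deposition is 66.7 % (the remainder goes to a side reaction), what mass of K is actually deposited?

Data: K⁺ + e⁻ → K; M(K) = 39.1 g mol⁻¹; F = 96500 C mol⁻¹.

Q = I·t = 0.4300 × 2080.0 = 894.4 C.
n(e⁻) = 894.4/96500 = 0.009268 mol; theoretically n(K) = 0.009268/1 = 0.009268 mol, m_theo = 0.3624 g.
At 66.7 % efficiency, m_actual = 0.667 × 0.3624 = 0.242 g.

0.242 g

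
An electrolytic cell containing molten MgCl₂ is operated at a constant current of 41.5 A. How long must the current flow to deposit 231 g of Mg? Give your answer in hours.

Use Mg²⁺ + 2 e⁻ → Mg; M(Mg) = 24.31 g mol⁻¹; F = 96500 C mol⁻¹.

12.3 h

n(Mg) = m/M = 231 / 24.31 = 9.502 mol.
Each Mg atom requires 2 electrons, so n(e⁻) = 2 × 9.502 = 19.00 mol.
Q = n(e⁻)·F = 19.00 × 96500 = 1834000 C.
t = Q/I = 1834000 / 41.50 A = 44190 s = 12.3 h.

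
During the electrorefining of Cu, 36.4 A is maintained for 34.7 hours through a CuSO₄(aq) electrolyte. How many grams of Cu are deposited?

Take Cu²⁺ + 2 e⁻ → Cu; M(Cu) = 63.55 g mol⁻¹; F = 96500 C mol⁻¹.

1500 g

Q = I·t = 36.40 A × 124920 s = 4547000 C.
n(e⁻) = Q/F = 4547000 / 96500 = 47.12 mol.
Cu²⁺ + 2 e⁻ → Cu, so n(Cu) = n(e⁻)/2 = 23.56 mol.
m = n·M = 23.56 × 63.55 = 1500 g.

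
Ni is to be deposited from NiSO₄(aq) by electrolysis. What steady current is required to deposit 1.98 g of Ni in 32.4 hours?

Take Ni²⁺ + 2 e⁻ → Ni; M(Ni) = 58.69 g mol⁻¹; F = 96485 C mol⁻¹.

0.0558 A

n(Ni) = 1.98 / 58.69 = 0.03374 mol.
n(e⁻) = 2 × 0.03374 = 0.06747 mol.
Q = n(e⁻)·F = 0.06747 × 96485 = 6510 C.
I = Q/t = 6510 / 116640 s = 0.0558 A.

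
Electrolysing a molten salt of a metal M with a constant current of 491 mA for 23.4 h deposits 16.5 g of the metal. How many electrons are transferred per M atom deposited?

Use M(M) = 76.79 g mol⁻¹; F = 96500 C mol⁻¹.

2

Q = I·t = 0.4910 A × 84240 s = 41360 C, so n(e⁻) = 41360/96500 = 0.4286 mol.
n(M) deposited = 16.5 / 76.79 = 0.2149 mol.
Electrons per atom = n(e⁻)/n(M) = 0.4286 / 0.2149 = 1.99 ≈ 2, so the ion is M²⁺.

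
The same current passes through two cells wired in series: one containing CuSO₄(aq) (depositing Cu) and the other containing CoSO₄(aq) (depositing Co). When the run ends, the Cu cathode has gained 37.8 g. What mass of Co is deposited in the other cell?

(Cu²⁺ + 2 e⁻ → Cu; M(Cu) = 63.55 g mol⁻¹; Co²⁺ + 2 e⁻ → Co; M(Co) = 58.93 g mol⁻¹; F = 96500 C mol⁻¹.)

35.1 g

n(Cu) = 37.8 / 63.55 = 0.5948 mol.
Since Cu²⁺ + 2 e⁻ → Cu, n(e⁻) passed = 2 × 0.5948 = 1.190 mol.
Cells in series carry the same charge, so the same 1.190 mol of electrons passes through cell 2.
Co²⁺ + 2 e⁻ → Co, so n(Co) = 1.190 / 2 = 0.5948 mol.
m(Co) = 0.5948 × 58.93 = 35.1 g.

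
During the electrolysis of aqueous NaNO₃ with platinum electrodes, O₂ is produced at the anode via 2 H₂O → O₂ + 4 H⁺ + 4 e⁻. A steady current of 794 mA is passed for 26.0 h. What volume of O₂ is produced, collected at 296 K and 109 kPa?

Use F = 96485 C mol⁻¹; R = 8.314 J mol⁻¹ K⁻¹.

Q = I·t = 0.7940 A × 93600 s = 74320 C.
n(e⁻) = Q/F = 74320 / 96485 = 0.7703 mol.
4 electrons are transferred per O₂ molecule, so n(O₂) = 0.7703 / 4 = 0.1926 mol.
V = nRT/P = (0.1926 × 8.314 × 296) / (109 × 10³ Pa) = 0.00435 m³ = 4.35 L.

4.35 L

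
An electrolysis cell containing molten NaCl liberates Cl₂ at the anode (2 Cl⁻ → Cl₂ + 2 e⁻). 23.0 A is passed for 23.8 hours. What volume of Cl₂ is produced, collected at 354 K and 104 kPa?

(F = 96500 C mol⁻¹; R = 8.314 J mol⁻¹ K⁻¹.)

Q = I·t = 23.00 A × 85680 s = 1971000 C.
n(e⁻) = Q/F = 1971000 / 96500 = 20.42 mol.
2 electrons are transferred per Cl₂ molecule, so n(Cl₂) = 20.42 / 2 = 10.21 mol.
V = nRT/P = (10.21 × 8.314 × 354) / (104 × 10³ Pa) = 0.289 m³ = 289 L.

289 L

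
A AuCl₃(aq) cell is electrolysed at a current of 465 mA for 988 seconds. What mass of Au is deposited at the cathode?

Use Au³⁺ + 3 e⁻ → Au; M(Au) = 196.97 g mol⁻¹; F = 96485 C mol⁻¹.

Q = I·t = 0.4650 A × 988.00 s = 459.4 C.
n(e⁻) = Q/F = 459.4 / 96485 = 0.004762 mol.
Au³⁺ + 3 e⁻ → Au, so n(Au) = n(e⁻)/3 = 0.001587 mol.
m = n·M = 0.001587 × 196.97 = 0.313 g.

0.313 g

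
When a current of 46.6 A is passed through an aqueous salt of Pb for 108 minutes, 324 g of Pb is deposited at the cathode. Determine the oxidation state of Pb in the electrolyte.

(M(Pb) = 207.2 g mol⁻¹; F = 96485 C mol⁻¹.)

Q = I·t = 46.60 A × 6480.0 s = 302000 C, so n(e⁻) = 302000/96485 = 3.130 mol.
n(Pb) deposited = 324 / 207.2 = 1.564 mol.
Electrons per atom = n(e⁻)/n(Pb) = 3.130 / 1.564 = 2.00 ≈ 2, so the ion is Pb²⁺.

+2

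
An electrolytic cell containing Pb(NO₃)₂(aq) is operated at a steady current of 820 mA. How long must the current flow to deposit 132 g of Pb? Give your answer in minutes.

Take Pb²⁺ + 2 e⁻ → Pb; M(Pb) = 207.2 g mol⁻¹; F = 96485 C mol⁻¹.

2500 min

n(Pb) = m/M = 132 / 207.2 = 0.6371 mol.
Each Pb atom requires 2 electrons, so n(e⁻) = 2 × 0.6371 = 1.274 mol.
Q = n(e⁻)·F = 1.274 × 96485 = 122900 C.
t = Q/I = 122900 / 0.8200 A = 149900 s = 2500 min.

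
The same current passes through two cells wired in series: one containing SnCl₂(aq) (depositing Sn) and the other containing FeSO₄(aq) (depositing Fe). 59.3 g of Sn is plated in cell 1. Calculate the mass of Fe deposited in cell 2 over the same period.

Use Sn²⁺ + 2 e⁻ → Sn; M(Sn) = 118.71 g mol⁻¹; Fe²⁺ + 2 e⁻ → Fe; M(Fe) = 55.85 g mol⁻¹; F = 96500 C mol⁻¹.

n(Sn) = 59.3 / 118.71 = 0.4995 mol.
Since Sn²⁺ + 2 e⁻ → Sn, n(e⁻) passed = 2 × 0.4995 = 0.9991 mol.
Cells in series carry the same charge, so the same 0.9991 mol of electrons passes through cell 2.
Fe²⁺ + 2 e⁻ → Fe, so n(Fe) = 0.9991 / 2 = 0.4995 mol.
m(Fe) = 0.4995 × 55.85 = 27.9 g.

27.9 g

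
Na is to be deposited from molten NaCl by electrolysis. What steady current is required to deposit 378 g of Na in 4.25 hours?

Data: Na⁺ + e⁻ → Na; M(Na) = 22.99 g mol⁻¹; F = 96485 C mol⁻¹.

104 A

n(Na) = 378 / 22.99 = 16.44 mol.
n(e⁻) = 1 × 16.44 = 16.44 mol.
Q = n(e⁻)·F = 16.44 × 96485 = 1586000 C.
I = Q/t = 1586000 / 15300 s = 104 A.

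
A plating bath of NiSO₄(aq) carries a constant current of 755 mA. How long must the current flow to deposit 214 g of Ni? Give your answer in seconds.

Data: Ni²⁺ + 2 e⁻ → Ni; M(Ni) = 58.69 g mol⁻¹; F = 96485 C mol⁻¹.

n(Ni) = m/M = 214 / 58.69 = 3.646 mol.
Each Ni atom requires 2 electrons, so n(e⁻) = 2 × 3.646 = 7.293 mol.
Q = n(e⁻)·F = 7.293 × 96485 = 703600 C.
t = Q/I = 703600 / 0.7550 A = 931900 s.

9.32 × 10⁵ s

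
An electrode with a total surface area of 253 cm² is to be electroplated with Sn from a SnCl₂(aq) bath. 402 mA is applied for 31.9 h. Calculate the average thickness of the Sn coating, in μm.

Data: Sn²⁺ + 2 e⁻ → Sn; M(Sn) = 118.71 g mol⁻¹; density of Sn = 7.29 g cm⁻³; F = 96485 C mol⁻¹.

Q = I·t = 0.4020 × 114840 = 46170 C; n(e⁻) = 0.4785 mol.
n(Sn) = n(e⁻)/2 = 0.2392 mol, so m = 0.2392 × 118.71 = 28.40 g.
Volume = m/ρ = 28.40 / 7.29 = 3.896 cm³.
Thickness = V/A = 3.896 / 253 = 0.0154 cm = 154 μm.

154 μm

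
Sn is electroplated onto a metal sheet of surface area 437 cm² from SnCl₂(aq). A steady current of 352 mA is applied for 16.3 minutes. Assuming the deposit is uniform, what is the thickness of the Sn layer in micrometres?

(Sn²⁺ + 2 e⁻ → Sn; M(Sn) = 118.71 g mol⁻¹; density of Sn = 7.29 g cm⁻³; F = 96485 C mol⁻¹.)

Q = I·t = 0.3520 × 978.00 = 344.3 C; n(e⁻) = 0.003568 mol.
n(Sn) = n(e⁻)/2 = 0.001784 mol, so m = 0.001784 × 118.71 = 0.2118 g.
Volume = m/ρ = 0.2118 / 7.29 = 0.02905 cm³.
Thickness = V/A = 0.02905 / 437 = 6.65 × 10⁻⁵ cm = 0.665 μm.

0.665 μm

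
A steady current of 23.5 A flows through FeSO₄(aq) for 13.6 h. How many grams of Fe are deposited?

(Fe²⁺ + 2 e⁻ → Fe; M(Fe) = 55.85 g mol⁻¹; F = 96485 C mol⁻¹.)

Q = I·t = 23.50 A × 48960 s = 1151000 C.
n(e⁻) = Q/F = 1151000 / 96485 = 11.92 mol.
Fe²⁺ + 2 e⁻ → Fe, so n(Fe) = n(e⁻)/2 = 5.962 mol.
m = n·M = 5.962 × 55.85 = 333 g.

333 g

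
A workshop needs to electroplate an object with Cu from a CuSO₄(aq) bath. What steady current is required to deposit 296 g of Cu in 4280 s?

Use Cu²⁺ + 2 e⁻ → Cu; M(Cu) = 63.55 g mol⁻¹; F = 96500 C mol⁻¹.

n(Cu) = 296 / 63.55 = 4.658 mol.
n(e⁻) = 2 × 4.658 = 9.315 mol.
Q = n(e⁻)·F = 9.315 × 96500 = 898900 C.
I = Q/t = 898900 / 4280.0 s = 210 A.

210 A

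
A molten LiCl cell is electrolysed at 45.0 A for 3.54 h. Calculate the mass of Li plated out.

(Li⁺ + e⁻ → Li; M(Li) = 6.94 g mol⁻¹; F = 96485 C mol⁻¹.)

Q = I·t = 45.00 A × 12744 s = 573500 C.
n(e⁻) = Q/F = 573500 / 96485 = 5.944 mol.
Li⁺ + e⁻ → Li, so n(Li) = n(e⁻)/1 = 5.944 mol.
m = n·M = 5.944 × 6.94 = 41.2 g.

41.2 g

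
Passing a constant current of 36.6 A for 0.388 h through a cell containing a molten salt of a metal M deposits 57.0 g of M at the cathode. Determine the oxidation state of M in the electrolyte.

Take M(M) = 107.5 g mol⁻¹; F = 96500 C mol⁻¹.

+1

Q = I·t = 36.60 A × 1396.8 s = 51120 C, so n(e⁻) = 51120/96500 = 0.5298 mol.
n(M) deposited = 57.0 / 107.5 = 0.5302 mol.
Electrons per atom = n(e⁻)/n(M) = 0.5298 / 0.5302 = 0.999 ≈ 1, so the ion is M⁺.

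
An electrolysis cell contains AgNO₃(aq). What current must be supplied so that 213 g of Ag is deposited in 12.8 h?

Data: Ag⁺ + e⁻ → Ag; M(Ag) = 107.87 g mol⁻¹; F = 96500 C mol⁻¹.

4.14 A

n(Ag) = 213 / 107.87 = 1.975 mol.
n(e⁻) = 1 × 1.975 = 1.975 mol.
Q = n(e⁻)·F = 1.975 × 96500 = 190500 C.
I = Q/t = 190500 / 46080 s = 4.14 A.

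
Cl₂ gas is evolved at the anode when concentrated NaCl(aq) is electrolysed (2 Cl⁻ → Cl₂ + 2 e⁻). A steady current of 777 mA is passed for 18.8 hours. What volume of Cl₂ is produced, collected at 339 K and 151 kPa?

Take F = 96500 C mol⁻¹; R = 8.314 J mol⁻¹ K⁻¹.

5.09 L

Q = I·t = 0.7770 A × 67680 s = 52590 C.
n(e⁻) = Q/F = 52590 / 96500 = 0.5449 mol.
2 electrons are transferred per Cl₂ molecule, so n(Cl₂) = 0.5449 / 2 = 0.2725 mol.
V = nRT/P = (0.2725 × 8.314 × 339) / (151 × 10³ Pa) = 0.00509 m³ = 5.09 L.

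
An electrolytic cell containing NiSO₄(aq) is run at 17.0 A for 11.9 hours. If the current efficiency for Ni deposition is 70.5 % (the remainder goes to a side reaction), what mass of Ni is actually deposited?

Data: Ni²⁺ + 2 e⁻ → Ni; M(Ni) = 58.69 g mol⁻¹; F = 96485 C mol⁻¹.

156 g

Q = I·t = 17.00 × 42840 = 728300 C.
n(e⁻) = 728300/96485 = 7.548 mol; theoretically n(Ni) = 7.548/2 = 3.774 mol, m_theo = 221.5 g.
At 70.5 % efficiency, m_actual = 0.705 × 221.5 = 156 g.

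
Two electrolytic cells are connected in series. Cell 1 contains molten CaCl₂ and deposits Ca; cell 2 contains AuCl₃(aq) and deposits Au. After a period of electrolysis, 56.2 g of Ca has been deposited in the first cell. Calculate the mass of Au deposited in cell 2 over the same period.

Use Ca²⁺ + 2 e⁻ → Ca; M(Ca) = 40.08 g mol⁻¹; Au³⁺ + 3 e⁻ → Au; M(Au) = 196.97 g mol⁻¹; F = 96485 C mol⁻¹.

184 g

n(Ca) = 56.2 / 40.08 = 1.402 mol.
Since Ca²⁺ + 2 e⁻ → Ca, n(e⁻) passed = 2 × 1.402 = 2.804 mol.
Cells in series carry the same charge, so the same 2.804 mol of electrons passes through cell 2.
Au³⁺ + 3 e⁻ → Au, so n(Au) = 2.804 / 3 = 0.9348 mol.
m(Au) = 0.9348 × 196.97 = 184 g.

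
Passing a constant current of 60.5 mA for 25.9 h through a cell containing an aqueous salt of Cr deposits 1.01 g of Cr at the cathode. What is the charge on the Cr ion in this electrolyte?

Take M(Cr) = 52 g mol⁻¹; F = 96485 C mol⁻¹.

+3

Q = I·t = 0.06050 A × 93240 s = 5641 C, so n(e⁻) = 5641/96485 = 0.05847 mol.
n(Cr) deposited = 1.01 / 52 = 0.01942 mol.
Electrons per atom = n(e⁻)/n(Cr) = 0.05847 / 0.01942 = 3.01 ≈ 3, so the ion is Cr³⁺.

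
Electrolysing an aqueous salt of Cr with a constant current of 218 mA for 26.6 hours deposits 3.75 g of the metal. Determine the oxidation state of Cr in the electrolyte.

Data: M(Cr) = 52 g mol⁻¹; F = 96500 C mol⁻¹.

+3

Q = I·t = 0.2180 A × 95760 s = 20880 C, so n(e⁻) = 20880/96500 = 0.2163 mol.
n(Cr) deposited = 3.75 / 52 = 0.07212 mol.
Electrons per atom = n(e⁻)/n(Cr) = 0.2163 / 0.07212 = 3.00 ≈ 3, so the ion is Cr³⁺.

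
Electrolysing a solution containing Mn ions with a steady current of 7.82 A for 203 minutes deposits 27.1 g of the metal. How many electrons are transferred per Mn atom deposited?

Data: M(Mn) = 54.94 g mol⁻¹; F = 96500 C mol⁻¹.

2

Q = I·t = 7.820 A × 12180 s = 95250 C, so n(e⁻) = 95250/96500 = 0.9870 mol.
n(Mn) deposited = 27.1 / 54.94 = 0.4933 mol.
Electrons per atom = n(e⁻)/n(Mn) = 0.9870 / 0.4933 = 2.00 ≈ 2, so the ion is Mn²⁺.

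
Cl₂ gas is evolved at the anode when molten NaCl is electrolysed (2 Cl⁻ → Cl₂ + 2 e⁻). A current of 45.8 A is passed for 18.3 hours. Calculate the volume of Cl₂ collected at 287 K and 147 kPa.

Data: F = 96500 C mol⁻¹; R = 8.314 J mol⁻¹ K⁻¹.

254 L

Q = I·t = 45.80 A × 65880 s = 3017000 C.
n(e⁻) = Q/F = 3017000 / 96500 = 31.27 mol.
2 electrons are transferred per Cl₂ molecule, so n(Cl₂) = 31.27 / 2 = 15.63 mol.
V = nRT/P = (15.63 × 8.314 × 287) / (147 × 10³ Pa) = 0.254 m³ = 254 L.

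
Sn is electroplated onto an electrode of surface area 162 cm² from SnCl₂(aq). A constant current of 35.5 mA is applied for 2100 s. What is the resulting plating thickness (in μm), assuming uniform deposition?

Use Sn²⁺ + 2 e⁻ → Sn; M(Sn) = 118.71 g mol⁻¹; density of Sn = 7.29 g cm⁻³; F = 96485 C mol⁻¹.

0.388 μm

Q = I·t = 0.03550 × 2100.0 = 74.55 C; n(e⁻) = 0.0007727 mol.
n(Sn) = n(e⁻)/2 = 0.0003863 mol, so m = 0.0003863 × 118.71 = 0.04586 g.
Volume = m/ρ = 0.04586 / 7.29 = 0.006291 cm³.
Thickness = V/A = 0.006291 / 162 = 3.88 × 10⁻⁵ cm = 0.388 μm.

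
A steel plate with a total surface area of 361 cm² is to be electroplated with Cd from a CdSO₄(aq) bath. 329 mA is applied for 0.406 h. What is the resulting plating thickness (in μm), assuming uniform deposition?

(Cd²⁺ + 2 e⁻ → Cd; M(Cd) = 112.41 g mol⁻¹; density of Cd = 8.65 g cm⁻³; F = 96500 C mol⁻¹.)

0.897 μm

Q = I·t = 0.3290 × 1461.6 = 480.9 C; n(e⁻) = 0.004983 mol.
n(Cd) = n(e⁻)/2 = 0.002492 mol, so m = 0.002492 × 112.41 = 0.2801 g.
Volume = m/ρ = 0.2801 / 8.65 = 0.03238 cm³.
Thickness = V/A = 0.03238 / 361 = 8.97 × 10⁻⁵ cm = 0.897 μm.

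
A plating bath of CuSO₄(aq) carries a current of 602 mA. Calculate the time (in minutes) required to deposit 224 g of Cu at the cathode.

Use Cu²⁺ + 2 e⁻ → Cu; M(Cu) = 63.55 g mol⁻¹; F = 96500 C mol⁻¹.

n(Cu) = m/M = 224 / 63.55 = 3.525 mol.
Each Cu atom requires 2 electrons, so n(e⁻) = 2 × 3.525 = 7.050 mol.
Q = n(e⁻)·F = 7.050 × 96500 = 680300 C.
t = Q/I = 680300 / 0.6020 A = 1130000 s = 18800 min.

18800 min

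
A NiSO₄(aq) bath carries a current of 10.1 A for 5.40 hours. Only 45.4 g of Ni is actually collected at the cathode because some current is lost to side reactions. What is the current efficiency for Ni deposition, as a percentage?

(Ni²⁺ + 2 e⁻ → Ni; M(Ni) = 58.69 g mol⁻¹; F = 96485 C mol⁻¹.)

Q = I·t = 10.10 × 19440 = 196300 C; n(e⁻) = 196300/96485 = 2.035 mol.
Theoretical n(Ni) = n(e⁻)/2 = 1.017 mol, i.e. m_theo = 1.017 × 58.69 = 59.72 g.
Efficiency = m_actual / m_theo = 45.4 / 59.72 = 76.0 %.

76.0 %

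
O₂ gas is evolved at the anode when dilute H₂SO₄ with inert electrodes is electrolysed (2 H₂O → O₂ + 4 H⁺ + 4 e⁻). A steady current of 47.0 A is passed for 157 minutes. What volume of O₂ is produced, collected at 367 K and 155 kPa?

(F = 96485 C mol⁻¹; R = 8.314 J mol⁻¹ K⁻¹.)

22.6 L

Q = I·t = 47.00 A × 9420.0 s = 442700 C.
n(e⁻) = Q/F = 442700 / 96485 = 4.589 mol.
4 electrons are transferred per O₂ molecule, so n(O₂) = 4.589 / 4 = 1.147 mol.
V = nRT/P = (1.147 × 8.314 × 367) / (155 × 10³ Pa) = 0.0226 m³ = 22.6 L.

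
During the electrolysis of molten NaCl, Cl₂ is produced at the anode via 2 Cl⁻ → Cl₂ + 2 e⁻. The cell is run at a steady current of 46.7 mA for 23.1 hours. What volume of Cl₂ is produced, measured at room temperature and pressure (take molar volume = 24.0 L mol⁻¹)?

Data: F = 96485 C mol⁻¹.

Q = I·t = 0.04670 A × 83160 s = 3884 C.
n(e⁻) = Q/F = 3884 / 96485 = 0.04025 mol.
2 electrons are transferred per Cl₂ molecule, so n(Cl₂) = 0.04025 / 2 = 0.02013 mol.
V = n × V_m = 0.02013 × 24.0 = 0.483 L.

0.483 L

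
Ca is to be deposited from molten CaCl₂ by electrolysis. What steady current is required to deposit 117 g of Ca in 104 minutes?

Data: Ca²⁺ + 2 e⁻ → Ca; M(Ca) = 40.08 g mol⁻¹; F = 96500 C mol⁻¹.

n(Ca) = 117 / 40.08 = 2.919 mol.
n(e⁻) = 2 × 2.919 = 5.838 mol.
Q = n(e⁻)·F = 5.838 × 96500 = 563400 C.
I = Q/t = 563400 / 6240.0 s = 90.3 A.

90.3 A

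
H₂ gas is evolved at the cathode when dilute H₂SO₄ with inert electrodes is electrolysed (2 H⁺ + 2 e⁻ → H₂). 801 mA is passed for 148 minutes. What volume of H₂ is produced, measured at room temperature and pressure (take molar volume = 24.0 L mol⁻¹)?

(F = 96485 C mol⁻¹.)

Q = I·t = 0.8010 A × 8880.0 s = 7113 C.
n(e⁻) = Q/F = 7113 / 96485 = 0.07372 mol.
2 electrons are transferred per H₂ molecule, so n(H₂) = 0.07372 / 2 = 0.03686 mol.
V = n × V_m = 0.03686 × 24.0 = 0.885 L.

0.885 L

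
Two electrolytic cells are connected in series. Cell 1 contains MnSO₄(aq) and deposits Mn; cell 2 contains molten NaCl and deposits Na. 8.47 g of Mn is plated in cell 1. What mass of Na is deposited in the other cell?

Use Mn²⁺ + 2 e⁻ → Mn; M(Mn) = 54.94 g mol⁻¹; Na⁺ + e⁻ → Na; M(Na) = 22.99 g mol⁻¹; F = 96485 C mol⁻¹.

7.09 g

n(Mn) = 8.47 / 54.94 = 0.1542 mol.
Since Mn²⁺ + 2 e⁻ → Mn, n(e⁻) passed = 2 × 0.1542 = 0.3083 mol.
Cells in series carry the same charge, so the same 0.3083 mol of electrons passes through cell 2.
Na⁺ + e⁻ → Na, so n(Na) = 0.3083 / 1 = 0.3083 mol.
m(Na) = 0.3083 × 22.99 = 7.09 g.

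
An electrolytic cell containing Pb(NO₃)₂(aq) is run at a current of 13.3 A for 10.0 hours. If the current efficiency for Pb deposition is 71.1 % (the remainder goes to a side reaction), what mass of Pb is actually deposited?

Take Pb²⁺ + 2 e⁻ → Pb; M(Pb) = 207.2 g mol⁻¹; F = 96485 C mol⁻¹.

366 g

Q = I·t = 13.30 × 36000 = 478800 C.
n(e⁻) = 478800/96485 = 4.962 mol; theoretically n(Pb) = 4.962/2 = 2.481 mol, m_theo = 514.1 g.
At 71.1 % efficiency, m_actual = 0.711 × 514.1 = 366 g.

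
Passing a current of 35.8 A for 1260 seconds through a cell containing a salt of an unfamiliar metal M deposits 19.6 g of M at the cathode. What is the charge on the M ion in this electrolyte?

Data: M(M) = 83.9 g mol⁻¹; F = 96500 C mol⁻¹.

+2

Q = I·t = 35.80 A × 1260.0 s = 45110 C, so n(e⁻) = 45110/96500 = 0.4674 mol.
n(M) deposited = 19.6 / 83.9 = 0.2336 mol.
Electrons per atom = n(e⁻)/n(M) = 0.4674 / 0.2336 = 2.00 ≈ 2, so the ion is M²⁺.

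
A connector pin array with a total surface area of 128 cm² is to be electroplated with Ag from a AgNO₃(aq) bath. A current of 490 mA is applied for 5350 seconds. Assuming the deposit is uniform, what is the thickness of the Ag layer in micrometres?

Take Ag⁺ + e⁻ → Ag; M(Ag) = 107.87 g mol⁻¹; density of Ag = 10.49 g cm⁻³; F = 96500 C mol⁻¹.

Q = I·t = 0.4900 × 5350.0 = 2622 C; n(e⁻) = 0.02717 mol.
n(Ag) = n(e⁻)/1 = 0.02717 mol, so m = 0.02717 × 107.87 = 2.930 g.
Volume = m/ρ = 2.930 / 10.49 = 0.2793 cm³.
Thickness = V/A = 0.2793 / 128 = 0.00218 cm = 21.8 μm.

21.8 μm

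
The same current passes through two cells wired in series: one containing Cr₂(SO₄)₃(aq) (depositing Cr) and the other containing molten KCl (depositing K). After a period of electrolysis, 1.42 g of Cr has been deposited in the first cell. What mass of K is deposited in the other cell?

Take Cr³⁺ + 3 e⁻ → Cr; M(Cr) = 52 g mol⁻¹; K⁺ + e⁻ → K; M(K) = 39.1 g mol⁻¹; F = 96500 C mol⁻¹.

3.20 g

n(Cr) = 1.42 / 52 = 0.02731 mol.
Since Cr³⁺ + 3 e⁻ → Cr, n(e⁻) passed = 3 × 0.02731 = 0.08192 mol.
Cells in series carry the same charge, so the same 0.08192 mol of electrons passes through cell 2.
K⁺ + e⁻ → K, so n(K) = 0.08192 / 1 = 0.08192 mol.
m(K) = 0.08192 × 39.1 = 3.20 g.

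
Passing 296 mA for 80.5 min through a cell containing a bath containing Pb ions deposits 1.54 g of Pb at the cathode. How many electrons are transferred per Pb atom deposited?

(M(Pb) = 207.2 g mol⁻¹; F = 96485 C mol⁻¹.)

2

Q = I·t = 0.2960 A × 4830.0 s = 1430 C, so n(e⁻) = 1430/96485 = 0.01482 mol.
n(Pb) deposited = 1.54 / 207.2 = 0.007432 mol.
Electrons per atom = n(e⁻)/n(Pb) = 0.01482 / 0.007432 = 1.99 ≈ 2, so the ion is Pb²⁺.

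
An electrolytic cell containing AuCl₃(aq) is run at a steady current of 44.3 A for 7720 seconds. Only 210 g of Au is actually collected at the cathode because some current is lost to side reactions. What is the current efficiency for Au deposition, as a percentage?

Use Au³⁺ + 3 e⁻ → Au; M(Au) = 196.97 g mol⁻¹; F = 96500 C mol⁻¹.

Q = I·t = 44.30 × 7720.0 = 342000 C; n(e⁻) = 342000/96500 = 3.544 mol.
Theoretical n(Au) = n(e⁻)/3 = 1.181 mol, i.e. m_theo = 1.181 × 196.97 = 232.7 g.
Efficiency = m_actual / m_theo = 210 / 232.7 = 90.2 %.

90.2 %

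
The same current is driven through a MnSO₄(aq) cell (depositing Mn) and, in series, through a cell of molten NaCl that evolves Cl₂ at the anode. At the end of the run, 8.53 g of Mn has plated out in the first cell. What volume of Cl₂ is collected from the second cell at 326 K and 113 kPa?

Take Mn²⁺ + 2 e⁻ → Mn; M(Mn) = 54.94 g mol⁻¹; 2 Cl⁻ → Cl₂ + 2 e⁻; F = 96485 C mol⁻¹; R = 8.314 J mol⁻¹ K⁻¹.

n(Mn) = 8.53 / 54.94 = 0.1553 mol, so n(e⁻) = 2 × 0.1553 = 0.3105 mol.
The cells are in series, so the same 0.3105 mol of electrons passes through the second cell.
2 Cl⁻ → Cl₂ + 2 e⁻ — 2 mol e⁻ per mol Cl₂, so n(Cl₂) = 0.3105/2 = 0.1553 mol.
V = nRT/P = (0.1553 × 8.314 × 326) / (113 × 10³) = 0.00372 m³ = 3.72 L.

3.72 L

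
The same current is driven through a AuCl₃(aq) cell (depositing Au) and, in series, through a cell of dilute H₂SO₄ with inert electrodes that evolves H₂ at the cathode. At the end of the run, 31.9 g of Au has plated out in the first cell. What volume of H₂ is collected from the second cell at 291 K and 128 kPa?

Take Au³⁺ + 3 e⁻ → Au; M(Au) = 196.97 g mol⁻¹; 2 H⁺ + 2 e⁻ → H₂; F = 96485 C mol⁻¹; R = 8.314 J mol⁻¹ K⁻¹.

4.59 L

n(Au) = 31.9 / 196.97 = 0.1620 mol, so n(e⁻) = 3 × 0.1620 = 0.4859 mol.
The cells are in series, so the same 0.4859 mol of electrons passes through the second cell.
2 H⁺ + 2 e⁻ → H₂ — 2 mol e⁻ per mol H₂, so n(H₂) = 0.4859/2 = 0.2429 mol.
V = nRT/P = (0.2429 × 8.314 × 291) / (128 × 10³) = 0.00459 m³ = 4.59 L.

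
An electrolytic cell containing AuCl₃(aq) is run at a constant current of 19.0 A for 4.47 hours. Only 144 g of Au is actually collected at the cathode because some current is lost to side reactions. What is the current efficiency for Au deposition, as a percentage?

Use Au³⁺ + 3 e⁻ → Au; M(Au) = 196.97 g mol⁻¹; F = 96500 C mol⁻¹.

69.2 %

Q = I·t = 19.00 × 16092 = 305700 C; n(e⁻) = 305700/96500 = 3.168 mol.
Theoretical n(Au) = n(e⁻)/3 = 1.056 mol, i.e. m_theo = 1.056 × 196.97 = 208.0 g.
Efficiency = m_actual / m_theo = 144 / 208.0 = 69.2 %.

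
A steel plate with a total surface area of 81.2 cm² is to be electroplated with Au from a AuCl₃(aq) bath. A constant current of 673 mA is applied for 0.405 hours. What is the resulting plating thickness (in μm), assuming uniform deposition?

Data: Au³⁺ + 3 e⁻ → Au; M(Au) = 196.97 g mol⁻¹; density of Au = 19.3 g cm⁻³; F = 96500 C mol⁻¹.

Q = I·t = 0.6730 × 1458.0 = 981.2 C; n(e⁻) = 0.01017 mol.
n(Au) = n(e⁻)/3 = 0.003389 mol, so m = 0.003389 × 196.97 = 0.6676 g.
Volume = m/ρ = 0.6676 / 19.3 = 0.03459 cm³.
Thickness = V/A = 0.03459 / 81.2 = 4.26 × 10⁻⁴ cm = 4.26 μm.

4.26 μm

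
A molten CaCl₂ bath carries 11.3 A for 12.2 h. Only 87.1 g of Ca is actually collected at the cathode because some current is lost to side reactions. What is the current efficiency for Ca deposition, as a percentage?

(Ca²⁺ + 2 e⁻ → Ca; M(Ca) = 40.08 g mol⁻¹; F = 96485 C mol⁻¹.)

Q = I·t = 11.30 × 43920 = 496300 C; n(e⁻) = 496300/96485 = 5.144 mol.
Theoretical n(Ca) = n(e⁻)/2 = 2.572 mol, i.e. m_theo = 2.572 × 40.08 = 103.1 g.
Efficiency = m_actual / m_theo = 87.1 / 103.1 = 84.5 %.

84.5 %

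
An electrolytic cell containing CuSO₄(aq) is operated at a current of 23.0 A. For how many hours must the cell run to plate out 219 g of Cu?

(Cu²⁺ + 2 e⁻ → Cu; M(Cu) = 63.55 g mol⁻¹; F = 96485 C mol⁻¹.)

n(Cu) = m/M = 219 / 63.55 = 3.446 mol.
Each Cu atom requires 2 electrons, so n(e⁻) = 2 × 3.446 = 6.892 mol.
Q = n(e⁻)·F = 6.892 × 96485 = 665000 C.
t = Q/I = 665000 / 23.00 A = 28910 s = 8.03 h.

8.03 h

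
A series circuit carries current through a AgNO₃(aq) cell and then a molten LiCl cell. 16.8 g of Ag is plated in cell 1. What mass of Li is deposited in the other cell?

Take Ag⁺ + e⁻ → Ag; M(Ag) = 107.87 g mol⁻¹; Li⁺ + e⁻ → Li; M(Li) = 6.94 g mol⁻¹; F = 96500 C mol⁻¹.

1.08 g

n(Ag) = 16.8 / 107.87 = 0.1557 mol.
Since Ag⁺ + e⁻ → Ag, n(e⁻) passed = 1 × 0.1557 = 0.1557 mol.
Cells in series carry the same charge, so the same 0.1557 mol of electrons passes through cell 2.
Li⁺ + e⁻ → Li, so n(Li) = 0.1557 / 1 = 0.1557 mol.
m(Li) = 0.1557 × 6.94 = 1.08 g.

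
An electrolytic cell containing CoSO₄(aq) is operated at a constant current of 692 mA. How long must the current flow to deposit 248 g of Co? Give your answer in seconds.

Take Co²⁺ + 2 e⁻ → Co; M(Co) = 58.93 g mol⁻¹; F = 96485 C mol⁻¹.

n(Co) = m/M = 248 / 58.93 = 4.208 mol.
Each Co atom requires 2 electrons, so n(e⁻) = 2 × 4.208 = 8.417 mol.
Q = n(e⁻)·F = 8.417 × 96485 = 812100 C.
t = Q/I = 812100 / 0.6920 A = 1174000 s.

1.17 × 10⁶ s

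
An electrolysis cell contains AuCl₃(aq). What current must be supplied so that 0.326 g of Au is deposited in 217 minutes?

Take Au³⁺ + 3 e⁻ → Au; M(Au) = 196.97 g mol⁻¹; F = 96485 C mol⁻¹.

n(Au) = 0.326 / 196.97 = 0.001655 mol.
n(e⁻) = 3 × 0.001655 = 0.004965 mol.
Q = n(e⁻)·F = 0.004965 × 96485 = 479.1 C.
I = Q/t = 479.1 / 13020 s = 0.0368 A.

0.0368 A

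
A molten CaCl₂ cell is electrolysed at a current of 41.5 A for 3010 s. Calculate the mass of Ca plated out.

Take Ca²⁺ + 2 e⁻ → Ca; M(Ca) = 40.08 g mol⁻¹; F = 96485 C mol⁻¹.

Q = I·t = 41.50 A × 3010.0 s = 124900 C.
n(e⁻) = Q/F = 124900 / 96485 = 1.295 mol.
Ca²⁺ + 2 e⁻ → Ca, so n(Ca) = n(e⁻)/2 = 0.6473 mol.
m = n·M = 0.6473 × 40.08 = 25.9 g.

25.9 g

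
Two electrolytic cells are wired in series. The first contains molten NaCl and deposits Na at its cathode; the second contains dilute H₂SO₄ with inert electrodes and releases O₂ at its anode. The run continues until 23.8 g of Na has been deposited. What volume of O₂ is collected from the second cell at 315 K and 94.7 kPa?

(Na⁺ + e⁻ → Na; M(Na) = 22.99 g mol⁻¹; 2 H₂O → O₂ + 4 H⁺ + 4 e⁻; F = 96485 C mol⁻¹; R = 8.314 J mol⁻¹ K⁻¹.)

7.16 L

n(Na) = 23.8 / 22.99 = 1.035 mol, so n(e⁻) = 1 × 1.035 = 1.035 mol.
The cells are in series, so the same 1.035 mol of electrons passes through the second cell.
2 H₂O → O₂ + 4 H⁺ + 4 e⁻ — 4 mol e⁻ per mol O₂, so n(O₂) = 1.035/4 = 0.2588 mol.
V = nRT/P = (0.2588 × 8.314 × 315) / (94.7 × 10³) = 0.00716 m³ = 7.16 L.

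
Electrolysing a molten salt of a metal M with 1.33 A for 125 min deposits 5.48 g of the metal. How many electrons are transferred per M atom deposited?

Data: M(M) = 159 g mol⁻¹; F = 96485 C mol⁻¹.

3

Q = I·t = 1.330 A × 7500.0 s = 9975 C, so n(e⁻) = 9975/96485 = 0.1034 mol.
n(M) deposited = 5.48 / 159 = 0.03447 mol.
Electrons per atom = n(e⁻)/n(M) = 0.1034 / 0.03447 = 3.00 ≈ 3, so the ion is M³⁺.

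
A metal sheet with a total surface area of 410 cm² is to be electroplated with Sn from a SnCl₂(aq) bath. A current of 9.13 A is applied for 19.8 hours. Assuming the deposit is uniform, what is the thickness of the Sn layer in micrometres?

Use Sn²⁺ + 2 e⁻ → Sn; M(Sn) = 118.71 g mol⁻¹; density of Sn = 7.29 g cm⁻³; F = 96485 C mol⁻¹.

1340 μm

Q = I·t = 9.130 × 71280 = 650800 C; n(e⁻) = 6.745 mol.
n(Sn) = n(e⁻)/2 = 3.372 mol, so m = 3.372 × 118.71 = 400.3 g.
Volume = m/ρ = 400.3 / 7.29 = 54.92 cm³.
Thickness = V/A = 54.92 / 410 = 0.134 cm = 1340 μm.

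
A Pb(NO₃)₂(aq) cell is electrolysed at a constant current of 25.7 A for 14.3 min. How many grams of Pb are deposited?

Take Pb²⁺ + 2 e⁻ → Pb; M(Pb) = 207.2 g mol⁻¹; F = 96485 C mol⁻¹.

Q = I·t = 25.70 A × 858.00 s = 22050 C.
n(e⁻) = Q/F = 22050 / 96485 = 0.2285 mol.
Pb²⁺ + 2 e⁻ → Pb, so n(Pb) = n(e⁻)/2 = 0.1143 mol.
m = n·M = 0.1143 × 207.2 = 23.7 g.

23.7 g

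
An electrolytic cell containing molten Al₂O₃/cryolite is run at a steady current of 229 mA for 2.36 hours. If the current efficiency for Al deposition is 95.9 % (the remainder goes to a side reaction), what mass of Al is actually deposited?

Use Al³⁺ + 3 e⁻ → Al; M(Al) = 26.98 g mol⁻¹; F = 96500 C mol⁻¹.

0.174 g

Q = I·t = 0.2290 × 8496.0 = 1946 C.
n(e⁻) = 1946/96500 = 0.02016 mol; theoretically n(Al) = 0.02016/3 = 0.006720 mol, m_theo = 0.1813 g.
At 95.9 % efficiency, m_actual = 0.959 × 0.1813 = 0.174 g.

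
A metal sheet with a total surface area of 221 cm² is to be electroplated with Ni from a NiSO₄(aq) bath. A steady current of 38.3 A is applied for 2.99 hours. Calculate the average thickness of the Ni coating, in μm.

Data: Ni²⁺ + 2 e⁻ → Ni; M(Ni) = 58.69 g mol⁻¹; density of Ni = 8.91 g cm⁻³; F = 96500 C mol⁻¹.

637 μm

Q = I·t = 38.30 × 10764 = 412300 C; n(e⁻) = 4.272 mol.
n(Ni) = n(e⁻)/2 = 2.136 mol, so m = 2.136 × 58.69 = 125.4 g.
Volume = m/ρ = 125.4 / 8.91 = 14.07 cm³.
Thickness = V/A = 14.07 / 221 = 0.0637 cm = 637 μm.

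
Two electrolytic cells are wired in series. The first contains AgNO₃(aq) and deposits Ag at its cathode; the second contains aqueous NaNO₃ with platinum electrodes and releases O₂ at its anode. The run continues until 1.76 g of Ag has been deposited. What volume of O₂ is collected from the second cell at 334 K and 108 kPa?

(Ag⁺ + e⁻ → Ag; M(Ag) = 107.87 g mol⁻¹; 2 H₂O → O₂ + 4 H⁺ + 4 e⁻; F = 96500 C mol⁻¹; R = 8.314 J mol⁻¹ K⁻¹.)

0.105 L

n(Ag) = 1.76 / 107.87 = 0.01632 mol, so n(e⁻) = 1 × 0.01632 = 0.01632 mol.
The cells are in series, so the same 0.01632 mol of electrons passes through the second cell.
2 H₂O → O₂ + 4 H⁺ + 4 e⁻ — 4 mol e⁻ per mol O₂, so n(O₂) = 0.01632/4 = 0.004079 mol.
V = nRT/P = (0.004079 × 8.314 × 334) / (108 × 10³) = 1.05 × 10⁻⁴ m³ = 0.105 L.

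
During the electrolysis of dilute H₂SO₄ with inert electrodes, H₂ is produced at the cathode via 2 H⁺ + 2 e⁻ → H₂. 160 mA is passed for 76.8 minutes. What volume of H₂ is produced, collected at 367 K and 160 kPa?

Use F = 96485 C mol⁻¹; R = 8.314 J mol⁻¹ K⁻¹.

0.0729 L

Q = I·t = 0.1600 A × 4608.0 s = 737.3 C.
n(e⁻) = Q/F = 737.3 / 96485 = 0.007641 mol.
2 electrons are transferred per H₂ molecule, so n(H₂) = 0.007641 / 2 = 0.003821 mol.
V = nRT/P = (0.003821 × 8.314 × 367) / (160 × 10³ Pa) = 7.29 × 10⁻⁵ m³ = 0.0729 L.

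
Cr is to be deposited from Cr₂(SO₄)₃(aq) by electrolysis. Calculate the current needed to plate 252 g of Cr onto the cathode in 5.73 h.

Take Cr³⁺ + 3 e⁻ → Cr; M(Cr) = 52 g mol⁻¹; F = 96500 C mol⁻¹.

n(Cr) = 252 / 52 = 4.846 mol.
n(e⁻) = 3 × 4.846 = 14.54 mol.
Q = n(e⁻)·F = 14.54 × 96500 = 1403000 C.
I = Q/t = 1403000 / 20628 s = 68.0 A.

68.0 A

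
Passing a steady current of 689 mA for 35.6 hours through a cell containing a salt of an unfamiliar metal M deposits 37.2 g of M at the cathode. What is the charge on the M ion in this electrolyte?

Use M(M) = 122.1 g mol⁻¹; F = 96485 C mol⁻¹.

+3

Q = I·t = 0.6890 A × 128160 s = 88300 C, so n(e⁻) = 88300/96485 = 0.9152 mol.
n(M) deposited = 37.2 / 122.1 = 0.3047 mol.
Electrons per atom = n(e⁻)/n(M) = 0.9152 / 0.3047 = 3.00 ≈ 3, so the ion is M³⁺.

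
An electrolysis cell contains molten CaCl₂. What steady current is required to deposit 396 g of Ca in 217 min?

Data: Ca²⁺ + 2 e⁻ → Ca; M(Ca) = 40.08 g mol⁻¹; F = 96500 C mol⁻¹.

146 A

n(Ca) = 396 / 40.08 = 9.880 mol.
n(e⁻) = 2 × 9.880 = 19.76 mol.
Q = n(e⁻)·F = 19.76 × 96500 = 1907000 C.
I = Q/t = 1907000 / 13020 s = 146 A.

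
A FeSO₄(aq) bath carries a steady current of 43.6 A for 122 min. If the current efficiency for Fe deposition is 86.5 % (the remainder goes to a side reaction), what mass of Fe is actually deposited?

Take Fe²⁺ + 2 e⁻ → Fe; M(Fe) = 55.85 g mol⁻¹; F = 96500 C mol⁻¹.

79.9 g

Q = I·t = 43.60 × 7320.0 = 319200 C.
n(e⁻) = 319200/96500 = 3.307 mol; theoretically n(Fe) = 3.307/2 = 1.654 mol, m_theo = 92.36 g.
At 86.5 % efficiency, m_actual = 0.865 × 92.36 = 79.9 g.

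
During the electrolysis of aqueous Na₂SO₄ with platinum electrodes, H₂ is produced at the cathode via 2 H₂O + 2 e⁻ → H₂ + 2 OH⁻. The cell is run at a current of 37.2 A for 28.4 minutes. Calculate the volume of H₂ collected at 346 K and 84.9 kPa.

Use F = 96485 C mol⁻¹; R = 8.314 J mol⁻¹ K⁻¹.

11.1 L

Q = I·t = 37.20 A × 1704.0 s = 63390 C.
n(e⁻) = Q/F = 63390 / 96485 = 0.6570 mol.
2 electrons are transferred per H₂ molecule, so n(H₂) = 0.6570 / 2 = 0.3285 mol.
V = nRT/P = (0.3285 × 8.314 × 346) / (84.9 × 10³ Pa) = 0.0111 m³ = 11.1 L.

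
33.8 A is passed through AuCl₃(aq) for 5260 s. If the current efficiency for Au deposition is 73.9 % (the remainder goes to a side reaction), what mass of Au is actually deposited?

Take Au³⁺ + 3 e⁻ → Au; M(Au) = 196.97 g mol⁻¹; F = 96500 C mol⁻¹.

89.4 g

Q = I·t = 33.80 × 5260.0 = 177800 C.
n(e⁻) = 177800/96500 = 1.842 mol; theoretically n(Au) = 1.842/3 = 0.6141 mol, m_theo = 121.0 g.
At 73.9 % efficiency, m_actual = 0.739 × 121.0 = 89.4 g.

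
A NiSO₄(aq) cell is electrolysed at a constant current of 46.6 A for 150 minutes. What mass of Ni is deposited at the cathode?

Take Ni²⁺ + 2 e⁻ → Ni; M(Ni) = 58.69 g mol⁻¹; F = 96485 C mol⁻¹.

Q = I·t = 46.60 A × 9000.0 s = 419400 C.
n(e⁻) = Q/F = 419400 / 96485 = 4.347 mol.
Ni²⁺ + 2 e⁻ → Ni, so n(Ni) = n(e⁻)/2 = 2.173 mol.
m = n·M = 2.173 × 58.69 = 128 g.

128 g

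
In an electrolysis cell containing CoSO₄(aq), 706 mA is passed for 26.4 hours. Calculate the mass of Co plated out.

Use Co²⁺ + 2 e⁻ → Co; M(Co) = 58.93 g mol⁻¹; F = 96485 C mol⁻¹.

Q = I·t = 0.7060 A × 95040 s = 67100 C.
n(e⁻) = Q/F = 67100 / 96485 = 0.6954 mol.
Co²⁺ + 2 e⁻ → Co, so n(Co) = n(e⁻)/2 = 0.3477 mol.
m = n·M = 0.3477 × 58.93 = 20.5 g.

20.5 g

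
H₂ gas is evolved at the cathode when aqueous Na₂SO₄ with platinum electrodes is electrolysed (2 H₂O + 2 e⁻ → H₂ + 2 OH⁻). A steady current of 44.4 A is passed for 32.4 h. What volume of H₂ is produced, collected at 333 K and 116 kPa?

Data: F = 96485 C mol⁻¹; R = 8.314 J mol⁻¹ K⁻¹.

641 L

Q = I·t = 44.40 A × 116640 s = 5179000 C.
n(e⁻) = Q/F = 5179000 / 96485 = 53.67 mol.
2 electrons are transferred per H₂ molecule, so n(H₂) = 53.67 / 2 = 26.84 mol.
V = nRT/P = (26.84 × 8.314 × 333) / (116 × 10³ Pa) = 0.641 m³ = 641 L.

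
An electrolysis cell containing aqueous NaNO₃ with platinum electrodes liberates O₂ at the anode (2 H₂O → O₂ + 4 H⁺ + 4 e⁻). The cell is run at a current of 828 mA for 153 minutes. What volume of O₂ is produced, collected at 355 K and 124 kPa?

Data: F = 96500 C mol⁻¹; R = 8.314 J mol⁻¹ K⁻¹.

Q = I·t = 0.8280 A × 9180.0 s = 7601 C.
n(e⁻) = Q/F = 7601 / 96500 = 0.07877 mol.
4 electrons are transferred per O₂ molecule, so n(O₂) = 0.07877 / 4 = 0.01969 mol.
V = nRT/P = (0.01969 × 8.314 × 355) / (124 × 10³ Pa) = 4.69 × 10⁻⁴ m³ = 0.469 L.

0.469 L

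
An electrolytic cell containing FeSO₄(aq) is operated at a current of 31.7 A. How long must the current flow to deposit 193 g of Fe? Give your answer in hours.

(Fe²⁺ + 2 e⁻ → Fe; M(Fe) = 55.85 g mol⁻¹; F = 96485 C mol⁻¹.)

n(Fe) = m/M = 193 / 55.85 = 3.456 mol.
Each Fe atom requires 2 electrons, so n(e⁻) = 2 × 3.456 = 6.911 mol.
Q = n(e⁻)·F = 6.911 × 96485 = 666800 C.
t = Q/I = 666800 / 31.70 A = 21040 s = 5.84 h.

5.84 h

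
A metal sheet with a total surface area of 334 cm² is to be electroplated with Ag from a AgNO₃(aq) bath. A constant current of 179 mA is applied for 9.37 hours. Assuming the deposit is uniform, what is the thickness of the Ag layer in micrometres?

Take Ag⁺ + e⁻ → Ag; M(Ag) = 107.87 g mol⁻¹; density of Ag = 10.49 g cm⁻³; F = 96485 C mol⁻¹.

Q = I·t = 0.1790 × 33732 = 6038 C; n(e⁻) = 0.06258 mol.
n(Ag) = n(e⁻)/1 = 0.06258 mol, so m = 0.06258 × 107.87 = 6.751 g.
Volume = m/ρ = 6.751 / 10.49 = 0.6435 cm³.
Thickness = V/A = 0.6435 / 334 = 0.00193 cm = 19.3 μm.

19.3 μm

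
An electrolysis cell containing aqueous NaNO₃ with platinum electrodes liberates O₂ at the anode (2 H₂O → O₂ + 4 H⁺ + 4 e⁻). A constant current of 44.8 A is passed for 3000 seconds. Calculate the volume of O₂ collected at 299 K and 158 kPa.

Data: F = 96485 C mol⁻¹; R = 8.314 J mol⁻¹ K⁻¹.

Q = I·t = 44.80 A × 3000.0 s = 134400 C.
n(e⁻) = Q/F = 134400 / 96485 = 1.393 mol.
4 electrons are transferred per O₂ molecule, so n(O₂) = 1.393 / 4 = 0.3482 mol.
V = nRT/P = (0.3482 × 8.314 × 299) / (158 × 10³ Pa) = 0.00548 m³ = 5.48 L.

5.48 L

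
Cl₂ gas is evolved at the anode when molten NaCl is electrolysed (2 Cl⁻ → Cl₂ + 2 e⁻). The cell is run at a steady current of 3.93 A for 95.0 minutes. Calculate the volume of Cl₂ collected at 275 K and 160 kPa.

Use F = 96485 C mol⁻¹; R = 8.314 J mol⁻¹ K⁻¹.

Q = I·t = 3.930 A × 5700.0 s = 22400 C.
n(e⁻) = Q/F = 22400 / 96485 = 0.2322 mol.
2 electrons are transferred per Cl₂ molecule, so n(Cl₂) = 0.2322 / 2 = 0.1161 mol.
V = nRT/P = (0.1161 × 8.314 × 275) / (160 × 10³ Pa) = 0.00166 m³ = 1.66 L.

1.66 L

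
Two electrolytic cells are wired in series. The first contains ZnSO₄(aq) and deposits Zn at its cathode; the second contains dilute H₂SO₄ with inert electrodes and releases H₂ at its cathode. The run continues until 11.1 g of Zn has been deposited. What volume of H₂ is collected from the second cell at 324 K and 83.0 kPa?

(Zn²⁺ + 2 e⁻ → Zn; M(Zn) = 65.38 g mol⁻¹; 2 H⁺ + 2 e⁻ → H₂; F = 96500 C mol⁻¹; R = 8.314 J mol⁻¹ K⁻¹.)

n(Zn) = 11.1 / 65.38 = 0.1698 mol, so n(e⁻) = 2 × 0.1698 = 0.3396 mol.
The cells are in series, so the same 0.3396 mol of electrons passes through the second cell.
2 H⁺ + 2 e⁻ → H₂ — 2 mol e⁻ per mol H₂, so n(H₂) = 0.3396/2 = 0.1698 mol.
V = nRT/P = (0.1698 × 8.314 × 324) / (83.0 × 10³) = 0.00551 m³ = 5.51 L.

5.51 L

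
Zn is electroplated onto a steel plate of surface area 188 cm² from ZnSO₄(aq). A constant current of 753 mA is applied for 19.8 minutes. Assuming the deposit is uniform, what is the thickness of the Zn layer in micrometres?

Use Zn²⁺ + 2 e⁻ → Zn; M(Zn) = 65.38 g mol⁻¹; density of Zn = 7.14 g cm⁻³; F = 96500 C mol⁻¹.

2.26 μm

Q = I·t = 0.7530 × 1188.0 = 894.6 C; n(e⁻) = 0.009270 mol.
n(Zn) = n(e⁻)/2 = 0.004635 mol, so m = 0.004635 × 65.38 = 0.3030 g.
Volume = m/ρ = 0.3030 / 7.14 = 0.04244 cm³.
Thickness = V/A = 0.04244 / 188 = 2.26 × 10⁻⁴ cm = 2.26 μm.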